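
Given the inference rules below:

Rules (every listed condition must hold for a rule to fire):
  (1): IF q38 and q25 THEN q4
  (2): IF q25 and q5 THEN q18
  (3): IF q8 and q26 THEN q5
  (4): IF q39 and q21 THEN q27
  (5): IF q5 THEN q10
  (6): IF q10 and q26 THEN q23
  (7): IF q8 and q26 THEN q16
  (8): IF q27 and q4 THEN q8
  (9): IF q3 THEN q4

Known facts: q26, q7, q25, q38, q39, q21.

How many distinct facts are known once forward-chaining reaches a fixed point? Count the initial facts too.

Round 1 fires (1), (4), giving q4, q27.
Round 2 fires (8), giving q8.
Round 3 fires (3), (7), giving q5, q16.
Round 4 fires (2), (5), giving q18, q10.
Round 5 fires (6), giving q23.
Closure: {q10, q16, q18, q21, q23, q25, q26, q27, q38, q39, q4, q5, q7, q8} — 14 facts.

14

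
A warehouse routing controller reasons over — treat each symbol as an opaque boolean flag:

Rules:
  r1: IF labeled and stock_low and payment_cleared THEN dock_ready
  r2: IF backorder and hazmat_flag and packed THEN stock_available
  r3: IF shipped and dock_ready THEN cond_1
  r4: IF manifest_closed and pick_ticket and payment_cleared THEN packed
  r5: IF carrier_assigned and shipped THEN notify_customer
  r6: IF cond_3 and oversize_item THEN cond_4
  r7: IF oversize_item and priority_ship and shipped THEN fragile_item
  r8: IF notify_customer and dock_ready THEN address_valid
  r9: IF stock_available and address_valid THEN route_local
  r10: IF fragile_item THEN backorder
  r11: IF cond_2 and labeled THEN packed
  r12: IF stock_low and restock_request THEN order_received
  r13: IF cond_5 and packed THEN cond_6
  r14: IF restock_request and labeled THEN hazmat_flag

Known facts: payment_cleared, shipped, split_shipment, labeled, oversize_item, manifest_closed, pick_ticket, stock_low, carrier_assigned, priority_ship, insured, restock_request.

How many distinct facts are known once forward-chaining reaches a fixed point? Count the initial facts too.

23

Round 1 — r1, r4, r5, r7, r12, r14, derive dock_ready, packed, notify_customer, fragile_item, order_received, hazmat_flag.
Round 2 — r3, r8, r10, derive cond_1, address_valid, backorder.
Round 3 — r2, derive stock_available.
Round 4 — r9, derive route_local.
Closure: {address_valid, backorder, carrier_assigned, cond_1, dock_ready, fragile_item, hazmat_flag, insured, labeled, manifest_closed, notify_customer, order_received, oversize_item, packed, payment_cleared, pick_ticket, priority_ship, restock_request, route_local, shipped, split_shipment, stock_available, stock_low} — 23 facts.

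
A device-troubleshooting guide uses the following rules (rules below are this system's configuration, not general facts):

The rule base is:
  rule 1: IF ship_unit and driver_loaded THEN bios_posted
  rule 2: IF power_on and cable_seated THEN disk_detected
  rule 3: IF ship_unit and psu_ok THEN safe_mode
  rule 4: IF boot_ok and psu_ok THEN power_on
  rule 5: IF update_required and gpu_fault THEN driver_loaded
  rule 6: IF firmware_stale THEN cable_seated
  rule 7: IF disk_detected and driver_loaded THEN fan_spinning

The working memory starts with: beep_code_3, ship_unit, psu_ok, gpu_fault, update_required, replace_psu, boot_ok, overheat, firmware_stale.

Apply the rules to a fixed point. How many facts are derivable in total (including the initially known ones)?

Round 1 fires rule 3, rule 4, rule 5, rule 6, giving safe_mode, power_on, driver_loaded, cable_seated.
Round 2 fires rule 1, rule 2, giving bios_posted, disk_detected.
Round 3 fires rule 7, giving fan_spinning.
Closure: {beep_code_3, bios_posted, boot_ok, cable_seated, disk_detected, driver_loaded, fan_spinning, firmware_stale, gpu_fault, overheat, power_on, psu_ok, replace_psu, safe_mode, ship_unit, update_required} — 16 facts.

16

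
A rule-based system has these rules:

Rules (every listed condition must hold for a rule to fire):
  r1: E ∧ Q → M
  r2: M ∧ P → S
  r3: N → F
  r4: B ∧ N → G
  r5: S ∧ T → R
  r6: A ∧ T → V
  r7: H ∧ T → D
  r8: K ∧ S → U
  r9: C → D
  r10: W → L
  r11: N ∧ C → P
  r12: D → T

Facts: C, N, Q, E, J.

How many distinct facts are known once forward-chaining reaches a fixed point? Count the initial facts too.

Round 1 — r1, r3, r9, r11, derive M, F, D, P.
Round 2 — r2, r12, derive S, T.
Round 3 — r5, derive R.
Closure: {C, D, E, F, J, M, N, P, Q, R, S, T} — 12 facts.

12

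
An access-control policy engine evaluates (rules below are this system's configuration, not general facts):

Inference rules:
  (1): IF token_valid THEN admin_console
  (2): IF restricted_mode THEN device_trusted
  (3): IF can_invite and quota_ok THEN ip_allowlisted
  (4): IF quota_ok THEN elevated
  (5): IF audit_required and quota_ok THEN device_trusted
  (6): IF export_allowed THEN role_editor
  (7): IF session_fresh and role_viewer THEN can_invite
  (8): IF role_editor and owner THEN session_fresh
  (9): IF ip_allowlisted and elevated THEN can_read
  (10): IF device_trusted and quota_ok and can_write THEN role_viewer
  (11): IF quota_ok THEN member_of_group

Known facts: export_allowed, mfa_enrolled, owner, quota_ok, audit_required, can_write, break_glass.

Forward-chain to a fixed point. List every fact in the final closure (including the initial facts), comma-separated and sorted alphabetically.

Round 1 fires (4), (5), (6), (11), giving elevated, device_trusted, role_editor, member_of_group.
Round 2 fires (8), (10), giving session_fresh, role_viewer.
Round 3 fires (7), giving can_invite.
Round 4 fires (3), giving ip_allowlisted.
Round 5 fires (9), giving can_read.

audit_required, break_glass, can_invite, can_read, can_write, device_trusted, elevated, export_allowed, ip_allowlisted, member_of_group, mfa_enrolled, owner, quota_ok, role_editor, role_viewer, session_fresh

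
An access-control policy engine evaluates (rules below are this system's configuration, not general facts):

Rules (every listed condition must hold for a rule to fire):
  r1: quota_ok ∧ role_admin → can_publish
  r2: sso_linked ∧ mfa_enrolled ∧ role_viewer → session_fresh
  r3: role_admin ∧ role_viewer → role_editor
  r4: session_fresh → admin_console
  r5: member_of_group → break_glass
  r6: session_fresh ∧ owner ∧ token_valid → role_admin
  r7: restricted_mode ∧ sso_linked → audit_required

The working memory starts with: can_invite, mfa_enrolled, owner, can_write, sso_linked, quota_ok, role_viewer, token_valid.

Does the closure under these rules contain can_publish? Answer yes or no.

Round 1: r2 [sso_linked ∧ mfa_enrolled ∧ role_viewer → session_fresh]. Adds session_fresh.
Round 2: r4 [session_fresh → admin_console]; r6 [session_fresh ∧ owner ∧ token_valid → role_admin]. Adds admin_console, role_admin.
Round 3: r1 [quota_ok ∧ role_admin → can_publish]; r3 [role_admin ∧ role_viewer → role_editor]. Adds can_publish, role_editor.
can_publish appears in round 3, so it is derivable.

yes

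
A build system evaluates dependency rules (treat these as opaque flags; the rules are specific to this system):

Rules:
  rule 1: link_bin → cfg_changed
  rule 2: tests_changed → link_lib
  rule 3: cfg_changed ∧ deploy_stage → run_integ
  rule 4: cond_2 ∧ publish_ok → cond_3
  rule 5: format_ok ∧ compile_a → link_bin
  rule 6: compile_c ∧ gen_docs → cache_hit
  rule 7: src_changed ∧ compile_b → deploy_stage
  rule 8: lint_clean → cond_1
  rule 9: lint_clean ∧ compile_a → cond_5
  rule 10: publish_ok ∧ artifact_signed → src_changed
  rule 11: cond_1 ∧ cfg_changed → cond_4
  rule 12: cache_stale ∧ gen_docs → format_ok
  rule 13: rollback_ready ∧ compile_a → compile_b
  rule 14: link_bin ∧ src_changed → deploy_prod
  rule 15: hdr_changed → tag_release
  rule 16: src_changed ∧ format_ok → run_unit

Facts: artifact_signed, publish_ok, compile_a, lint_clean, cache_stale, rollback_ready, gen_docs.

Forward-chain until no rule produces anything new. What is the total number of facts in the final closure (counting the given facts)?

19

Round 1 fires rule 8, rule 9, rule 10, rule 12, rule 13, giving cond_1, cond_5, src_changed, format_ok, compile_b.
Round 2 fires rule 5, rule 7, rule 16, giving link_bin, deploy_stage, run_unit.
Round 3 fires rule 1, rule 14, giving cfg_changed, deploy_prod.
Round 4 fires rule 3, rule 11, giving run_integ, cond_4.
Closure: {artifact_signed, cache_stale, cfg_changed, compile_a, compile_b, cond_1, cond_4, cond_5, deploy_prod, deploy_stage, format_ok, gen_docs, link_bin, lint_clean, publish_ok, rollback_ready, run_integ, run_unit, src_changed} — 19 facts.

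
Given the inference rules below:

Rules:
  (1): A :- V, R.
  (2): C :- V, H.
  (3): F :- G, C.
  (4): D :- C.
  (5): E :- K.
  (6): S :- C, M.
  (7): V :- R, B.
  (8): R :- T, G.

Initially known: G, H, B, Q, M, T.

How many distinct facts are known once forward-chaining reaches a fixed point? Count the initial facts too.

13

[1] (8) [R :- T, G.]. ⇒ new: R.
[2] (7) [V :- R, B.]. ⇒ new: V.
[3] (1) [A :- V, R.]; (2) [C :- V, H.]. ⇒ new: A, C.
[4] (3) [F :- G, C.]; (4) [D :- C.]; (6) [S :- C, M.]. ⇒ new: F, D, S.
Closure: {A, B, C, D, F, G, H, M, Q, R, S, T, V} — 13 facts.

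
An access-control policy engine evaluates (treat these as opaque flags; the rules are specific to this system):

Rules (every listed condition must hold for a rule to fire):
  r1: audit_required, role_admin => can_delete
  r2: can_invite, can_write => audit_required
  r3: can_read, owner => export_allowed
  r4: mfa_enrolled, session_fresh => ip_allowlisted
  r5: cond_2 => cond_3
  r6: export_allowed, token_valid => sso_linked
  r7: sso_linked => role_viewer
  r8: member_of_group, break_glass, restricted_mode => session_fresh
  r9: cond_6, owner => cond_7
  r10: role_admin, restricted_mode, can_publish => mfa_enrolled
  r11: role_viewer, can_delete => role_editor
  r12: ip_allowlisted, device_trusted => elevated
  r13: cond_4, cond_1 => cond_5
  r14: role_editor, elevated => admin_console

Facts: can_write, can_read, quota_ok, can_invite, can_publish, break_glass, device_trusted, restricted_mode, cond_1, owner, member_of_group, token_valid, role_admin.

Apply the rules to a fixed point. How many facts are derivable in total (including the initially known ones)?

Round 1 fires r2, r3, r8, r10, giving audit_required, export_allowed, session_fresh, mfa_enrolled.
Round 2 fires r1, r4, r6, giving can_delete, ip_allowlisted, sso_linked.
Round 3 fires r7, r12, giving role_viewer, elevated.
Round 4 fires r11, giving role_editor.
Round 5 fires r14, giving admin_console.
Closure: {admin_console, audit_required, break_glass, can_delete, can_invite, can_publish, can_read, can_write, cond_1, device_trusted, elevated, export_allowed, ip_allowlisted, member_of_group, mfa_enrolled, owner, quota_ok, restricted_mode, role_admin, role_editor, role_viewer, session_fresh, sso_linked, token_valid} — 24 facts.

24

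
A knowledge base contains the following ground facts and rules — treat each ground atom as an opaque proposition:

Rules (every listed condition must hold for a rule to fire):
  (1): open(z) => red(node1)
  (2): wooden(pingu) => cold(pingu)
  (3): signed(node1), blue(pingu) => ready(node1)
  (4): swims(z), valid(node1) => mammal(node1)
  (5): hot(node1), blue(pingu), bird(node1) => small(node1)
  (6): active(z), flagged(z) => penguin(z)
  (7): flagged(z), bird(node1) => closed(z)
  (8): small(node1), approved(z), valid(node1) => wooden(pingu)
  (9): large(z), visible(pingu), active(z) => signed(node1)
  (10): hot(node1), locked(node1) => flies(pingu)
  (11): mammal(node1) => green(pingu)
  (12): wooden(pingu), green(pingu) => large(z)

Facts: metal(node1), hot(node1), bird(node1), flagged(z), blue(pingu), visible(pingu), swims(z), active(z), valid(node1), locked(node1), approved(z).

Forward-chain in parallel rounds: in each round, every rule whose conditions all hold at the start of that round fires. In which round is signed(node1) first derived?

4

Round 1 fires (4), (5), (6), (7), (10), giving mammal(node1), small(node1), penguin(z), closed(z), flies(pingu).
Round 2 fires (8), (11), giving wooden(pingu), green(pingu).
Round 3 fires (2), (12), giving cold(pingu), large(z).
Round 4 fires (9), giving signed(node1).
signed(node1) first appears in round 4.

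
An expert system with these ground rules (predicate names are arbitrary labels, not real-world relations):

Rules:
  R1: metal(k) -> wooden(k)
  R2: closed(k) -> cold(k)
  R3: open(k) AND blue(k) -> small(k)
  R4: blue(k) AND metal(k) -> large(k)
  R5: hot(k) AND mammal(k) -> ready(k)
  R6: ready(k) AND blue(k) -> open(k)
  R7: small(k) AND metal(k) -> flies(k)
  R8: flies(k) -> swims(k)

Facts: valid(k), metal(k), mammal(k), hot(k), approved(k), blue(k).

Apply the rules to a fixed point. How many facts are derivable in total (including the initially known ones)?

13

Round 1: R1 [metal(k) -> wooden(k)]; R4 [blue(k) AND metal(k) -> large(k)]; R5 [hot(k) AND mammal(k) -> ready(k)]. New: wooden(k), large(k), ready(k).
Round 2: R6 [ready(k) AND blue(k) -> open(k)]. New: open(k).
Round 3: R3 [open(k) AND blue(k) -> small(k)]. New: small(k).
Round 4: R7 [small(k) AND metal(k) -> flies(k)]. New: flies(k).
Round 5: R8 [flies(k) -> swims(k)]. New: swims(k).
Closure: {approved(k), blue(k), flies(k), hot(k), large(k), mammal(k), metal(k), open(k), ready(k), small(k), swims(k), valid(k), wooden(k)} — 13 facts.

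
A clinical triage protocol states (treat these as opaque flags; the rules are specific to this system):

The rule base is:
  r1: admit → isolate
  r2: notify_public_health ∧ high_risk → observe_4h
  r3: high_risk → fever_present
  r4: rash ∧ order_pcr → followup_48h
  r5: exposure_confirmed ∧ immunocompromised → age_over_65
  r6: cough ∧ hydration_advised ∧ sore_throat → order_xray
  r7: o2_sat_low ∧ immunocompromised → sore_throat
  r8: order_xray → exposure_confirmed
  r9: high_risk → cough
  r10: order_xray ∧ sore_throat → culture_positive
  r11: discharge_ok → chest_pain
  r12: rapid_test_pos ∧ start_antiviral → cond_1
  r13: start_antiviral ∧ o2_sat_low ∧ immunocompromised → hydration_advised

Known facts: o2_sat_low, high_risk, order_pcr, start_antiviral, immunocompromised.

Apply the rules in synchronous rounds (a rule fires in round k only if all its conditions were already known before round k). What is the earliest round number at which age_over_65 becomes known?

4

Round 1 fires r3, r7, r9, r13, giving fever_present, sore_throat, cough, hydration_advised.
Round 2 fires r6, giving order_xray.
Round 3 fires r8, r10, giving exposure_confirmed, culture_positive.
Round 4 fires r5, giving age_over_65.
age_over_65 first appears in round 4.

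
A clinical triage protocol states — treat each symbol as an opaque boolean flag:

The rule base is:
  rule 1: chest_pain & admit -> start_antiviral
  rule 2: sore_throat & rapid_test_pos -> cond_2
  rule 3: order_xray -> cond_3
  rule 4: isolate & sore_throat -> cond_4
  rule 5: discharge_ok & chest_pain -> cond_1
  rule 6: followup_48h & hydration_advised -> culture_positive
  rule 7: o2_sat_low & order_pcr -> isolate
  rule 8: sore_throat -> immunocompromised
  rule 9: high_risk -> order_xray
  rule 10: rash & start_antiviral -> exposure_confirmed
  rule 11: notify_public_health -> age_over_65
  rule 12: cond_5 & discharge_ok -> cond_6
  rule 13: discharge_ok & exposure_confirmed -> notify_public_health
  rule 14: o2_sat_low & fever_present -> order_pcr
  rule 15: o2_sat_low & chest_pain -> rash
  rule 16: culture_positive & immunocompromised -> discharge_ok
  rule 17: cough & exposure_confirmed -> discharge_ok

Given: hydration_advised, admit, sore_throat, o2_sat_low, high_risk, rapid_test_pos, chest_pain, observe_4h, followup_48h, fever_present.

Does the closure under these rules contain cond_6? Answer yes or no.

Round 1: rule 1 [chest_pain & admit -> start_antiviral]; rule 2 [sore_throat & rapid_test_pos -> cond_2]; rule 6 [followup_48h & hydration_advised -> culture_positive]; rule 8 [sore_throat -> immunocompromised]; rule 9 [high_risk -> order_xray]; rule 14 [o2_sat_low & fever_present -> order_pcr]; rule 15 [o2_sat_low & chest_pain -> rash]. New: start_antiviral, cond_2, culture_positive, immunocompromised, order_xray, order_pcr, rash.
Round 2: rule 3 [order_xray -> cond_3]; rule 7 [o2_sat_low & order_pcr -> isolate]; rule 10 [rash & start_antiviral -> exposure_confirmed]; rule 16 [culture_positive & immunocompromised -> discharge_ok]. New: cond_3, isolate, exposure_confirmed, discharge_ok.
Round 3: rule 4 [isolate & sore_throat -> cond_4]; rule 5 [discharge_ok & chest_pain -> cond_1]; rule 13 [discharge_ok & exposure_confirmed -> notify_public_health]. New: cond_4, cond_1, notify_public_health.
Round 4: rule 11 [notify_public_health -> age_over_65]. New: age_over_65.
Fixed point reached. cond_6 is concluded only by rule 12; rule 12 needs cond_5 (never derived).

no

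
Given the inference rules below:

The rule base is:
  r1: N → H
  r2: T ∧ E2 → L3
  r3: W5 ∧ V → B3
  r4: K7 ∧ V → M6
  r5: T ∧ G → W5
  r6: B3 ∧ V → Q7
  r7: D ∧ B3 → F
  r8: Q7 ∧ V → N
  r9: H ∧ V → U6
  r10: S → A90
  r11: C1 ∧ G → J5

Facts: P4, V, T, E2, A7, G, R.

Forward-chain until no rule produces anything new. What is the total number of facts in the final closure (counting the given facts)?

14

[1] r2 [T ∧ E2 → L3]; r5 [T ∧ G → W5]. ⇒ new: L3, W5.
[2] r3 [W5 ∧ V → B3]. ⇒ new: B3.
[3] r6 [B3 ∧ V → Q7]. ⇒ new: Q7.
[4] r8 [Q7 ∧ V → N]. ⇒ new: N.
[5] r1 [N → H]. ⇒ new: H.
[6] r9 [H ∧ V → U6]. ⇒ new: U6.
Closure: {A7, B3, E2, G, H, L3, N, P4, Q7, R, T, U6, V, W5} — 14 facts.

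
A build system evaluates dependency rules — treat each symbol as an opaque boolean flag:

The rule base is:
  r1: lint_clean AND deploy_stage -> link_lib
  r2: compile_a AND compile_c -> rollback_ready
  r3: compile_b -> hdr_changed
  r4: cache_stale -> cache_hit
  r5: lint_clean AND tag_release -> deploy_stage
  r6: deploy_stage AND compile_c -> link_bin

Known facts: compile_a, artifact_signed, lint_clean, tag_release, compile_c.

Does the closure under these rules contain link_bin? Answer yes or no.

Round 1: r2 [compile_a AND compile_c -> rollback_ready]; r5 [lint_clean AND tag_release -> deploy_stage]. New: rollback_ready, deploy_stage.
Round 2: r1 [lint_clean AND deploy_stage -> link_lib]; r6 [deploy_stage AND compile_c -> link_bin]. New: link_lib, link_bin.
link_bin appears in round 2, so it is derivable.

yes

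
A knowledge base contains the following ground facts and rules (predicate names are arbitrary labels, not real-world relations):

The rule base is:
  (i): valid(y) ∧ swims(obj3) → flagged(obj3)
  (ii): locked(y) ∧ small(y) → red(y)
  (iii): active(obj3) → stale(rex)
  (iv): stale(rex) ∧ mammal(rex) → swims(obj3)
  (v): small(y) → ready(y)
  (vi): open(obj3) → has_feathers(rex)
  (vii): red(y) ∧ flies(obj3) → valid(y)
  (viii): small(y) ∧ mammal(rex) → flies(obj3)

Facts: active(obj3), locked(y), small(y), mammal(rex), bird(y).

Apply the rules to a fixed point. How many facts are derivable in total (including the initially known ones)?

12

Round 1: (ii) [locked(y) ∧ small(y) → red(y)]; (iii) [active(obj3) → stale(rex)]; (v) [small(y) → ready(y)]; (viii) [small(y) ∧ mammal(rex) → flies(obj3)]. Adds red(y), stale(rex), ready(y), flies(obj3).
Round 2: (iv) [stale(rex) ∧ mammal(rex) → swims(obj3)]; (vii) [red(y) ∧ flies(obj3) → valid(y)]. Adds swims(obj3), valid(y).
Round 3: (i) [valid(y) ∧ swims(obj3) → flagged(obj3)]. Adds flagged(obj3).
Closure: {active(obj3), bird(y), flagged(obj3), flies(obj3), locked(y), mammal(rex), ready(y), red(y), small(y), stale(rex), swims(obj3), valid(y)} — 12 facts.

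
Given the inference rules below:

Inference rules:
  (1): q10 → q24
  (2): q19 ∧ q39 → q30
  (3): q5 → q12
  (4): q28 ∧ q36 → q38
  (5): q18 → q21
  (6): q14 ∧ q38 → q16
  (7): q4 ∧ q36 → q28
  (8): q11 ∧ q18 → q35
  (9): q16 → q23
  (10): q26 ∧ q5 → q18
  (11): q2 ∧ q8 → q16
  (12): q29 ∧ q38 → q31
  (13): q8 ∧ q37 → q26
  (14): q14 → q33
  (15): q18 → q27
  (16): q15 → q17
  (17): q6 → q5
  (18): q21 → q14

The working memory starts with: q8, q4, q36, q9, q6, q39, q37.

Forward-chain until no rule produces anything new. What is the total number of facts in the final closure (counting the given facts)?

19

Round 1: (7) [q4 ∧ q36 → q28]; (13) [q8 ∧ q37 → q26]; (17) [q6 → q5]. New: q28, q26, q5.
Round 2: (3) [q5 → q12]; (4) [q28 ∧ q36 → q38]; (10) [q26 ∧ q5 → q18]. New: q12, q38, q18.
Round 3: (5) [q18 → q21]; (15) [q18 → q27]. New: q21, q27.
Round 4: (18) [q21 → q14]. New: q14.
Round 5: (6) [q14 ∧ q38 → q16]; (14) [q14 → q33]. New: q16, q33.
Round 6: (9) [q16 → q23]. New: q23.
Closure: {q12, q14, q16, q18, q21, q23, q26, q27, q28, q33, q36, q37, q38, q39, q4, q5, q6, q8, q9} — 19 facts.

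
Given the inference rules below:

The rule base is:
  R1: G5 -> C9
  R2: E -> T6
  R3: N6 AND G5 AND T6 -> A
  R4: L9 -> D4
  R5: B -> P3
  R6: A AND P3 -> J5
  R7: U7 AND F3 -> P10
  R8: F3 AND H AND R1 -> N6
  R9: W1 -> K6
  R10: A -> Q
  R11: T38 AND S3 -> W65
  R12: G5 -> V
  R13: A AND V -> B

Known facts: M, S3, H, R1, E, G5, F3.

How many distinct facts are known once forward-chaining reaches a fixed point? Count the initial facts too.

[1] R1 [G5 -> C9]; R2 [E -> T6]; R8 [F3 AND H AND R1 -> N6]; R12 [G5 -> V]. ⇒ new: C9, T6, N6, V.
[2] R3 [N6 AND G5 AND T6 -> A]. ⇒ new: A.
[3] R10 [A -> Q]; R13 [A AND V -> B]. ⇒ new: Q, B.
[4] R5 [B -> P3]. ⇒ new: P3.
[5] R6 [A AND P3 -> J5]. ⇒ new: J5.
Closure: {A, B, C9, E, F3, G5, H, J5, M, N6, P3, Q, R1, S3, T6, V} — 16 facts.

16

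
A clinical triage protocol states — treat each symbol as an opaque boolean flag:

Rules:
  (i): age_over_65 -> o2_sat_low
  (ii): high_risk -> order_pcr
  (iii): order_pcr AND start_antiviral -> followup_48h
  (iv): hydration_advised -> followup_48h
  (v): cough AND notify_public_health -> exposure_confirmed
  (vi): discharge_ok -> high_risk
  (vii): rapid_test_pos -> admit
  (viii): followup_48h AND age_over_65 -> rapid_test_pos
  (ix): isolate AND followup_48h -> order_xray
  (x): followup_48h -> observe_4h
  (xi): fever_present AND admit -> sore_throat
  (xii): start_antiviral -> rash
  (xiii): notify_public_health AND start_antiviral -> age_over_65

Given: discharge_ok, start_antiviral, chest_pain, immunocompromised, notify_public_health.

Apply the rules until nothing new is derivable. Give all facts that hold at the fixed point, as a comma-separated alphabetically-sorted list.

admit, age_over_65, chest_pain, discharge_ok, followup_48h, high_risk, immunocompromised, notify_public_health, o2_sat_low, observe_4h, order_pcr, rapid_test_pos, rash, start_antiviral

Round 1: (vi) [discharge_ok -> high_risk]; (xii) [start_antiviral -> rash]; (xiii) [notify_public_health AND start_antiviral -> age_over_65]. Adds high_risk, rash, age_over_65.
Round 2: (i) [age_over_65 -> o2_sat_low]; (ii) [high_risk -> order_pcr]. Adds o2_sat_low, order_pcr.
Round 3: (iii) [order_pcr AND start_antiviral -> followup_48h]. Adds followup_48h.
Round 4: (viii) [followup_48h AND age_over_65 -> rapid_test_pos]; (x) [followup_48h -> observe_4h]. Adds rapid_test_pos, observe_4h.
Round 5: (vii) [rapid_test_pos -> admit]. Adds admit.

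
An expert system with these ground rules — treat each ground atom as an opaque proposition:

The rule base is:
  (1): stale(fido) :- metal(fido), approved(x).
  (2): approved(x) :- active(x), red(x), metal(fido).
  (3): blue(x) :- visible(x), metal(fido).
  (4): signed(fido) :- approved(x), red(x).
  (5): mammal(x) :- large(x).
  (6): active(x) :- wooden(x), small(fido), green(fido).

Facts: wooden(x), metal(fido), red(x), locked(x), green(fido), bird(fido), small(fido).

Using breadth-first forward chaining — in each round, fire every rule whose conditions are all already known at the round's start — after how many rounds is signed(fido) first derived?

3

Round 1: (6) [active(x) :- wooden(x), small(fido), green(fido).]. Adds active(x).
Round 2: (2) [approved(x) :- active(x), red(x), metal(fido).]. Adds approved(x).
Round 3: (1) [stale(fido) :- metal(fido), approved(x).]; (4) [signed(fido) :- approved(x), red(x).]. Adds stale(fido), signed(fido).
signed(fido) first appears in round 3.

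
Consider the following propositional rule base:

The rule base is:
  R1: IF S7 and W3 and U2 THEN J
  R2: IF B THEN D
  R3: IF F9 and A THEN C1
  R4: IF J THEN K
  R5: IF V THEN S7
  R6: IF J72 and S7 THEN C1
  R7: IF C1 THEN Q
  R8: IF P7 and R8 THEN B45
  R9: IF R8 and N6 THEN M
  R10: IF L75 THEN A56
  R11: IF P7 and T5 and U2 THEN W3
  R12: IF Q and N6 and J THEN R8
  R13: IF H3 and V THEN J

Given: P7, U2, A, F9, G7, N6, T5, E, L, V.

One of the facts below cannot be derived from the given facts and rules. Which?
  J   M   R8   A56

A56

Round 1 fires R3, R5, R11, giving C1, S7, W3.
Round 2 fires R1, R7, giving J, Q.
Round 3 fires R4, R12, giving K, R8.
Round 4 fires R8, R9, giving B45, M.
Derived: M (round 4), R8 (round 3), J (round 2). A56 never appears in any round.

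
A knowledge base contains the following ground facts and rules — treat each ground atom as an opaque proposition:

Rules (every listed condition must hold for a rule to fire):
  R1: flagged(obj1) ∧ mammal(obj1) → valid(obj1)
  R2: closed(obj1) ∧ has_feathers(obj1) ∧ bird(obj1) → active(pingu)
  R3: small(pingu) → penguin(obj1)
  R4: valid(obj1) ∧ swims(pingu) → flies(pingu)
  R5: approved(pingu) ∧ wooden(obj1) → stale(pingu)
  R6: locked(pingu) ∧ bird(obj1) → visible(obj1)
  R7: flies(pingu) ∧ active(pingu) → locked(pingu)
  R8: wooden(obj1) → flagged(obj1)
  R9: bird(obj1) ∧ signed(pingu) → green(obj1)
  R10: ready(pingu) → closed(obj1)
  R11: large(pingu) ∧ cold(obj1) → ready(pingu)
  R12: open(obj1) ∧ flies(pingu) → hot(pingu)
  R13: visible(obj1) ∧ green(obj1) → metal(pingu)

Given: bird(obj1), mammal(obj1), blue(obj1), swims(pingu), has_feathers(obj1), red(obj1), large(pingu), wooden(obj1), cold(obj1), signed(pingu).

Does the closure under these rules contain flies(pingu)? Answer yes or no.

yes

Round 1: R8 [wooden(obj1) → flagged(obj1)]; R9 [bird(obj1) ∧ signed(pingu) → green(obj1)]; R11 [large(pingu) ∧ cold(obj1) → ready(pingu)]. Adds flagged(obj1), green(obj1), ready(pingu).
Round 2: R1 [flagged(obj1) ∧ mammal(obj1) → valid(obj1)]; R10 [ready(pingu) → closed(obj1)]. Adds valid(obj1), closed(obj1).
Round 3: R2 [closed(obj1) ∧ has_feathers(obj1) ∧ bird(obj1) → active(pingu)]; R4 [valid(obj1) ∧ swims(pingu) → flies(pingu)]. Adds active(pingu), flies(pingu).
Round 4: R7 [flies(pingu) ∧ active(pingu) → locked(pingu)]. Adds locked(pingu).
Round 5: R6 [locked(pingu) ∧ bird(obj1) → visible(obj1)]. Adds visible(obj1).
Round 6: R13 [visible(obj1) ∧ green(obj1) → metal(pingu)]. Adds metal(pingu).
flies(pingu) appears in round 3, so it is derivable.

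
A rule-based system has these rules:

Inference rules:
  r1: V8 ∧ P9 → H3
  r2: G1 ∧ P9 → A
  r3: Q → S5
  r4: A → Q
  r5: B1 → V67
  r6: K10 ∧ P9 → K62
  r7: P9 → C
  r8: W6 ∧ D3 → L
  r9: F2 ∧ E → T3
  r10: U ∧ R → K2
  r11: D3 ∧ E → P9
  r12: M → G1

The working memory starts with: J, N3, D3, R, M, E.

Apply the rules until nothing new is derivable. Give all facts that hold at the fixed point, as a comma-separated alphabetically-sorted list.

A, C, D3, E, G1, J, M, N3, P9, Q, R, S5

[1] r11 [D3 ∧ E → P9]; r12 [M → G1]. ⇒ new: P9, G1.
[2] r2 [G1 ∧ P9 → A]; r7 [P9 → C]. ⇒ new: A, C.
[3] r4 [A → Q]. ⇒ new: Q.
[4] r3 [Q → S5]. ⇒ new: S5.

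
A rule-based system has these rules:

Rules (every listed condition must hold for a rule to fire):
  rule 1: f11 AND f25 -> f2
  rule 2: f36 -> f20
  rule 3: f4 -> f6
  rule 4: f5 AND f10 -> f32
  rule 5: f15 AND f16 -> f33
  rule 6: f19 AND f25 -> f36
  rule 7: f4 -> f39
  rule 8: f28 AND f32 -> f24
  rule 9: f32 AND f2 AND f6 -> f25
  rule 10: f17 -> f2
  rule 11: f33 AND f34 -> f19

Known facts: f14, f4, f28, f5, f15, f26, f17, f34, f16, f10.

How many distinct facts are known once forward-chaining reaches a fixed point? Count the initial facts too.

20

Round 1 fires rule 3, rule 4, rule 5, rule 7, rule 10, giving f6, f32, f33, f39, f2.
Round 2 fires rule 8, rule 9, rule 11, giving f24, f25, f19.
Round 3 fires rule 6, giving f36.
Round 4 fires rule 2, giving f20.
Closure: {f10, f14, f15, f16, f17, f19, f2, f20, f24, f25, f26, f28, f32, f33, f34, f36, f39, f4, f5, f6} — 20 facts.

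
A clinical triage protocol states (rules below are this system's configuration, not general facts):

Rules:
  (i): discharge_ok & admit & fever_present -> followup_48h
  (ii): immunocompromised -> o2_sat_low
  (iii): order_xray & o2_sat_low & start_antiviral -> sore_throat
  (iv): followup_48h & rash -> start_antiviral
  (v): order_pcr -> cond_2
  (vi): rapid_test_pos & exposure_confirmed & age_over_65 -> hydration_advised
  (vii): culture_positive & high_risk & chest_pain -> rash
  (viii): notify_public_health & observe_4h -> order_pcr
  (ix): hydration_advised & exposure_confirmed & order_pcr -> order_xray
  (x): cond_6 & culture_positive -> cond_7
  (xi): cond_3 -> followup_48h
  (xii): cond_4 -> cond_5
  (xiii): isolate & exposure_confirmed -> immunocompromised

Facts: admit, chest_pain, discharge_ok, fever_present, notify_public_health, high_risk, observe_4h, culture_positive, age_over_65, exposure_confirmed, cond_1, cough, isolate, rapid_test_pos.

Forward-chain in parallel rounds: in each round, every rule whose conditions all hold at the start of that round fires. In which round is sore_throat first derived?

3

Round 1: (i) [discharge_ok & admit & fever_present -> followup_48h]; (vi) [rapid_test_pos & exposure_confirmed & age_over_65 -> hydration_advised]; (vii) [culture_positive & high_risk & chest_pain -> rash]; (viii) [notify_public_health & observe_4h -> order_pcr]; (xiii) [isolate & exposure_confirmed -> immunocompromised]. Adds followup_48h, hydration_advised, rash, order_pcr, immunocompromised.
Round 2: (ii) [immunocompromised -> o2_sat_low]; (iv) [followup_48h & rash -> start_antiviral]; (v) [order_pcr -> cond_2]; (ix) [hydration_advised & exposure_confirmed & order_pcr -> order_xray]. Adds o2_sat_low, start_antiviral, cond_2, order_xray.
Round 3: (iii) [order_xray & o2_sat_low & start_antiviral -> sore_throat]. Adds sore_throat.
sore_throat first appears in round 3.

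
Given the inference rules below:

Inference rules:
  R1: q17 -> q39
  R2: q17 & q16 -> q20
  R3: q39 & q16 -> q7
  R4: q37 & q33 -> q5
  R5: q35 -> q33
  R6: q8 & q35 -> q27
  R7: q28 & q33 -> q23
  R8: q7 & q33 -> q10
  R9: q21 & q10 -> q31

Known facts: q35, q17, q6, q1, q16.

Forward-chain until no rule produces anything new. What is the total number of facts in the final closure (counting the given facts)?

10

Round 1: R1 [q17 -> q39]; R2 [q17 & q16 -> q20]; R5 [q35 -> q33]. New: q39, q20, q33.
Round 2: R3 [q39 & q16 -> q7]. New: q7.
Round 3: R8 [q7 & q33 -> q10]. New: q10.
Closure: {q1, q10, q16, q17, q20, q33, q35, q39, q6, q7} — 10 facts.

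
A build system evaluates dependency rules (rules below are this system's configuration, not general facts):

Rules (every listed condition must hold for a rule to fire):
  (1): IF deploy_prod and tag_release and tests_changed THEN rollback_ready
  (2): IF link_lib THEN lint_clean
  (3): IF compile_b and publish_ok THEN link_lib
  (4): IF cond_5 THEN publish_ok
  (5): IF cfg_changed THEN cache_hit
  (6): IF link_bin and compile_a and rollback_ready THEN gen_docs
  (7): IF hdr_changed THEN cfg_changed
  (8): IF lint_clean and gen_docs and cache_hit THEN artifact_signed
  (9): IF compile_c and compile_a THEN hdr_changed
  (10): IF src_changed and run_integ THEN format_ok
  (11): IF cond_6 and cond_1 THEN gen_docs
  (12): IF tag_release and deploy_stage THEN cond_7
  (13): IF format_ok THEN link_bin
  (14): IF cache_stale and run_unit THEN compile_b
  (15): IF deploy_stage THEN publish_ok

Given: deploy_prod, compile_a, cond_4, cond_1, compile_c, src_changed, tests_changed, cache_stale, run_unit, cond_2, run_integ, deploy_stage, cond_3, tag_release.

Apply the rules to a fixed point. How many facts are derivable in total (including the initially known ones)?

Round 1: (1) [IF deploy_prod and tag_release and tests_changed THEN rollback_ready]; (9) [IF compile_c and compile_a THEN hdr_changed]; (10) [IF src_changed and run_integ THEN format_ok]; (12) [IF tag_release and deploy_stage THEN cond_7]; (14) [IF cache_stale and run_unit THEN compile_b]; (15) [IF deploy_stage THEN publish_ok]. Adds rollback_ready, hdr_changed, format_ok, cond_7, compile_b, publish_ok.
Round 2: (3) [IF compile_b and publish_ok THEN link_lib]; (7) [IF hdr_changed THEN cfg_changed]; (13) [IF format_ok THEN link_bin]. Adds link_lib, cfg_changed, link_bin.
Round 3: (2) [IF link_lib THEN lint_clean]; (5) [IF cfg_changed THEN cache_hit]; (6) [IF link_bin and compile_a and rollback_ready THEN gen_docs]. Adds lint_clean, cache_hit, gen_docs.
Round 4: (8) [IF lint_clean and gen_docs and cache_hit THEN artifact_signed]. Adds artifact_signed.
Closure: {artifact_signed, cache_hit, cache_stale, cfg_changed, compile_a, compile_b, compile_c, cond_1, cond_2, cond_3, cond_4, cond_7, deploy_prod, deploy_stage, format_ok, gen_docs, hdr_changed, link_bin, link_lib, lint_clean, publish_ok, rollback_ready, run_integ, run_unit, src_changed, tag_release, tests_changed} — 27 facts.

27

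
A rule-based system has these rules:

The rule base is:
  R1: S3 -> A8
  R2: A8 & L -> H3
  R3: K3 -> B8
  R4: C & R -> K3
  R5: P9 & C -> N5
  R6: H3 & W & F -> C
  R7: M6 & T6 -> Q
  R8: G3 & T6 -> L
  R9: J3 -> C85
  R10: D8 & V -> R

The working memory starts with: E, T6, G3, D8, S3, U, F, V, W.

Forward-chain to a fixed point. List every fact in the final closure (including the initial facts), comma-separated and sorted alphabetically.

Round 1 — R1, R8, R10, derive A8, L, R.
Round 2 — R2, derive H3.
Round 3 — R6, derive C.
Round 4 — R4, derive K3.
Round 5 — R3, derive B8.

A8, B8, C, D8, E, F, G3, H3, K3, L, R, S3, T6, U, V, W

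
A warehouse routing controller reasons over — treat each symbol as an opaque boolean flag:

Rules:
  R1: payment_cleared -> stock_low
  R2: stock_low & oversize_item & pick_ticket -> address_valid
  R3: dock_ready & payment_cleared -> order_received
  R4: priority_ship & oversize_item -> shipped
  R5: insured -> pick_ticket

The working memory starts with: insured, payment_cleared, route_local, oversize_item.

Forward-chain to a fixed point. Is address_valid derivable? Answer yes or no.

[1] R1 [payment_cleared -> stock_low]; R5 [insured -> pick_ticket]. ⇒ new: stock_low, pick_ticket.
[2] R2 [stock_low & oversize_item & pick_ticket -> address_valid]. ⇒ new: address_valid.
address_valid appears in round 2, so it is derivable.

yes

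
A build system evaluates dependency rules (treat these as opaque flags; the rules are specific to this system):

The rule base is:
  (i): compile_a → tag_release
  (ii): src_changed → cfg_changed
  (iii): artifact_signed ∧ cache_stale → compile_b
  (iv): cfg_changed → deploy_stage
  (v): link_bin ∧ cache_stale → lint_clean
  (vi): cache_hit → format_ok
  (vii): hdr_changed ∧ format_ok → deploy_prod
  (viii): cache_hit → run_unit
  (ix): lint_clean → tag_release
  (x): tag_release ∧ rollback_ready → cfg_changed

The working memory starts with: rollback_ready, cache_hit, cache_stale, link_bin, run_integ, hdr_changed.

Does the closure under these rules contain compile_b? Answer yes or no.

Round 1 — (v), (vi), (viii), derive lint_clean, format_ok, run_unit.
Round 2 — (vii), (ix), derive deploy_prod, tag_release.
Round 3 — (x), derive cfg_changed.
Round 4 — (iv), derive deploy_stage.
Fixed point reached. compile_b is concluded only by (iii); (iii) needs artifact_signed (never derived).

no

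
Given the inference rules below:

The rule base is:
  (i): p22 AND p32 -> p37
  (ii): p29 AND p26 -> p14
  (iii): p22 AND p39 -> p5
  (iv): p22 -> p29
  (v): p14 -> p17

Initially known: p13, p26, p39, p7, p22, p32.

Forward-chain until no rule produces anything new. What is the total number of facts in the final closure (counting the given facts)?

Round 1: (i) [p22 AND p32 -> p37]; (iii) [p22 AND p39 -> p5]; (iv) [p22 -> p29]. New: p37, p5, p29.
Round 2: (ii) [p29 AND p26 -> p14]. New: p14.
Round 3: (v) [p14 -> p17]. New: p17.
Closure: {p13, p14, p17, p22, p26, p29, p32, p37, p39, p5, p7} — 11 facts.

11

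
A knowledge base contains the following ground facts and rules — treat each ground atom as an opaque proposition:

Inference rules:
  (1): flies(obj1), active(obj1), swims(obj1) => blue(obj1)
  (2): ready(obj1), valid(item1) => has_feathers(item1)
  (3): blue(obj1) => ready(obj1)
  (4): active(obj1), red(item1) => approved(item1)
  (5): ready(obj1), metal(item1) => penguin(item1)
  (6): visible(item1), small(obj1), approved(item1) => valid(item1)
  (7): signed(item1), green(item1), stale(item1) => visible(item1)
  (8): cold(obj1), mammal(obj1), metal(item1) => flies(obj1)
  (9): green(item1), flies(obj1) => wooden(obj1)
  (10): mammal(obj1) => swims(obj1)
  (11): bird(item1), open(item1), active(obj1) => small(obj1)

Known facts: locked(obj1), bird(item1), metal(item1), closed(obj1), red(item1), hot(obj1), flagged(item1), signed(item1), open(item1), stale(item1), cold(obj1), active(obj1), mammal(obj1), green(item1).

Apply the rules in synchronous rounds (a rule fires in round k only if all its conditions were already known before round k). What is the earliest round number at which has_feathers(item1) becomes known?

4

Round 1: (4) [active(obj1), red(item1) => approved(item1)]; (7) [signed(item1), green(item1), stale(item1) => visible(item1)]; (8) [cold(obj1), mammal(obj1), metal(item1) => flies(obj1)]; (10) [mammal(obj1) => swims(obj1)]; (11) [bird(item1), open(item1), active(obj1) => small(obj1)]. New: approved(item1), visible(item1), flies(obj1), swims(obj1), small(obj1).
Round 2: (1) [flies(obj1), active(obj1), swims(obj1) => blue(obj1)]; (6) [visible(item1), small(obj1), approved(item1) => valid(item1)]; (9) [green(item1), flies(obj1) => wooden(obj1)]. New: blue(obj1), valid(item1), wooden(obj1).
Round 3: (3) [blue(obj1) => ready(obj1)]. New: ready(obj1).
Round 4: (2) [ready(obj1), valid(item1) => has_feathers(item1)]; (5) [ready(obj1), metal(item1) => penguin(item1)]. New: has_feathers(item1), penguin(item1).
has_feathers(item1) first appears in round 4.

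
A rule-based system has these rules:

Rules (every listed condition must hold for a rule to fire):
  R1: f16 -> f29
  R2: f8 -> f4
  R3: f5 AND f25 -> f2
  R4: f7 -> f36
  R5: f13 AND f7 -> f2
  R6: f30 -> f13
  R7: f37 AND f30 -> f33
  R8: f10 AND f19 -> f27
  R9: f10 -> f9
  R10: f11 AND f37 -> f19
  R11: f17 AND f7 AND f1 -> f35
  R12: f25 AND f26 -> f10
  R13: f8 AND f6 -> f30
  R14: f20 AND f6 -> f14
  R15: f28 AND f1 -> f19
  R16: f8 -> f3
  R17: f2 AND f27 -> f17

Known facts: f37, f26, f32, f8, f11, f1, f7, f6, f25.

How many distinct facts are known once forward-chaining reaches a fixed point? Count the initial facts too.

22

Round 1: R2 [f8 -> f4]; R4 [f7 -> f36]; R10 [f11 AND f37 -> f19]; R12 [f25 AND f26 -> f10]; R13 [f8 AND f6 -> f30]; R16 [f8 -> f3]. New: f4, f36, f19, f10, f30, f3.
Round 2: R6 [f30 -> f13]; R7 [f37 AND f30 -> f33]; R8 [f10 AND f19 -> f27]; R9 [f10 -> f9]. New: f13, f33, f27, f9.
Round 3: R5 [f13 AND f7 -> f2]. New: f2.
Round 4: R17 [f2 AND f27 -> f17]. New: f17.
Round 5: R11 [f17 AND f7 AND f1 -> f35]. New: f35.
Closure: {f1, f10, f11, f13, f17, f19, f2, f25, f26, f27, f3, f30, f32, f33, f35, f36, f37, f4, f6, f7, f8, f9} — 22 facts.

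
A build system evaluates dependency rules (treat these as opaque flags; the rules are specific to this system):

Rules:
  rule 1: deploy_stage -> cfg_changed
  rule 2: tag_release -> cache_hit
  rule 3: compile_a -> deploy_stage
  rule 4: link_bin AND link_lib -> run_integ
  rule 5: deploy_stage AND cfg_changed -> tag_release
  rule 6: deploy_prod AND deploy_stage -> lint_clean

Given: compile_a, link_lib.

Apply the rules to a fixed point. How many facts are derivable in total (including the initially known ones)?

6

Round 1 — rule 3, derive deploy_stage.
Round 2 — rule 1, derive cfg_changed.
Round 3 — rule 5, derive tag_release.
Round 4 — rule 2, derive cache_hit.
Closure: {cache_hit, cfg_changed, compile_a, deploy_stage, link_lib, tag_release} — 6 facts.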